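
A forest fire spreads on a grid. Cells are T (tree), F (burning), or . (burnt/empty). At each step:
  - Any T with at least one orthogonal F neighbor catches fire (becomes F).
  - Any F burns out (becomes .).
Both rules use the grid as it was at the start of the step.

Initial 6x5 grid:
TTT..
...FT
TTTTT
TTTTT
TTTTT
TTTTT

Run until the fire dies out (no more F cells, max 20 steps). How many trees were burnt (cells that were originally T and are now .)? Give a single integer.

Step 1: +2 fires, +1 burnt (F count now 2)
Step 2: +3 fires, +2 burnt (F count now 3)
Step 3: +4 fires, +3 burnt (F count now 4)
Step 4: +5 fires, +4 burnt (F count now 5)
Step 5: +4 fires, +5 burnt (F count now 4)
Step 6: +2 fires, +4 burnt (F count now 2)
Step 7: +1 fires, +2 burnt (F count now 1)
Step 8: +0 fires, +1 burnt (F count now 0)
Fire out after step 8
Initially T: 24, now '.': 27
Total burnt (originally-T cells now '.'): 21

Answer: 21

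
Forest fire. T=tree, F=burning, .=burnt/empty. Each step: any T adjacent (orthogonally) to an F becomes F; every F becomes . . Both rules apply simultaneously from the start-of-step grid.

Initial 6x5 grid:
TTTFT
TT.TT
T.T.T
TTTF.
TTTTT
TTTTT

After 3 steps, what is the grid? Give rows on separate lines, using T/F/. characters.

Step 1: 5 trees catch fire, 2 burn out
  TTF.F
  TT.FT
  T.T.T
  TTF..
  TTTFT
  TTTTT
Step 2: 7 trees catch fire, 5 burn out
  TF...
  TT..F
  T.F.T
  TF...
  TTF.F
  TTTFT
Step 3: 7 trees catch fire, 7 burn out
  F....
  TF...
  T...F
  F....
  TF...
  TTF.F

F....
TF...
T...F
F....
TF...
TTF.F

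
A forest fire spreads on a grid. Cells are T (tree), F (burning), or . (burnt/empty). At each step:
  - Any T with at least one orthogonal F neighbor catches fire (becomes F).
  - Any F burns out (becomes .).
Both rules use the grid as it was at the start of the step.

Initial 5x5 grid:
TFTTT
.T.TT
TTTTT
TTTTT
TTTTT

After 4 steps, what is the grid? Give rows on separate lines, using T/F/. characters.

Step 1: 3 trees catch fire, 1 burn out
  F.FTT
  .F.TT
  TTTTT
  TTTTT
  TTTTT
Step 2: 2 trees catch fire, 3 burn out
  ...FT
  ...TT
  TFTTT
  TTTTT
  TTTTT
Step 3: 5 trees catch fire, 2 burn out
  ....F
  ...FT
  F.FTT
  TFTTT
  TTTTT
Step 4: 5 trees catch fire, 5 burn out
  .....
  ....F
  ...FT
  F.FTT
  TFTTT

.....
....F
...FT
F.FTT
TFTTT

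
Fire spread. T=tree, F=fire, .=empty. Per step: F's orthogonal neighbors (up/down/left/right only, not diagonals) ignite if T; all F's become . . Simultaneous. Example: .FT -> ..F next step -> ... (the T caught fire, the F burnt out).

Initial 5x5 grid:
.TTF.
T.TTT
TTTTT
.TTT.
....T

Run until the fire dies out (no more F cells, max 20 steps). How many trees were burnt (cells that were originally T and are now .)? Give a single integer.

Answer: 14

Derivation:
Step 1: +2 fires, +1 burnt (F count now 2)
Step 2: +4 fires, +2 burnt (F count now 4)
Step 3: +3 fires, +4 burnt (F count now 3)
Step 4: +2 fires, +3 burnt (F count now 2)
Step 5: +2 fires, +2 burnt (F count now 2)
Step 6: +1 fires, +2 burnt (F count now 1)
Step 7: +0 fires, +1 burnt (F count now 0)
Fire out after step 7
Initially T: 15, now '.': 24
Total burnt (originally-T cells now '.'): 14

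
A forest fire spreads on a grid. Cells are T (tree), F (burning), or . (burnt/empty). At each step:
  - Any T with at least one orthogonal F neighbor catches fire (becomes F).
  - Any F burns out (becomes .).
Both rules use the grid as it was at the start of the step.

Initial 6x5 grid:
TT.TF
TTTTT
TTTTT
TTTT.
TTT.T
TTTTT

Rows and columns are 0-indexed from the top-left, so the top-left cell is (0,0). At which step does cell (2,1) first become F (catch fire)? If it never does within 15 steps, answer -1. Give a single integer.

Step 1: cell (2,1)='T' (+2 fires, +1 burnt)
Step 2: cell (2,1)='T' (+2 fires, +2 burnt)
Step 3: cell (2,1)='T' (+2 fires, +2 burnt)
Step 4: cell (2,1)='T' (+3 fires, +2 burnt)
Step 5: cell (2,1)='F' (+4 fires, +3 burnt)
  -> target ignites at step 5
Step 6: cell (2,1)='.' (+4 fires, +4 burnt)
Step 7: cell (2,1)='.' (+3 fires, +4 burnt)
Step 8: cell (2,1)='.' (+3 fires, +3 burnt)
Step 9: cell (2,1)='.' (+2 fires, +3 burnt)
Step 10: cell (2,1)='.' (+1 fires, +2 burnt)
Step 11: cell (2,1)='.' (+0 fires, +1 burnt)
  fire out at step 11

5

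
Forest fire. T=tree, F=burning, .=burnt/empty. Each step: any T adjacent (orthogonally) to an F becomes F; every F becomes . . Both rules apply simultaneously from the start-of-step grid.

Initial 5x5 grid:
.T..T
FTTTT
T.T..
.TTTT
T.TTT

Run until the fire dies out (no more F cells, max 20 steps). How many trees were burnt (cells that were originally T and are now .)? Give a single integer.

Answer: 15

Derivation:
Step 1: +2 fires, +1 burnt (F count now 2)
Step 2: +2 fires, +2 burnt (F count now 2)
Step 3: +2 fires, +2 burnt (F count now 2)
Step 4: +2 fires, +2 burnt (F count now 2)
Step 5: +4 fires, +2 burnt (F count now 4)
Step 6: +2 fires, +4 burnt (F count now 2)
Step 7: +1 fires, +2 burnt (F count now 1)
Step 8: +0 fires, +1 burnt (F count now 0)
Fire out after step 8
Initially T: 16, now '.': 24
Total burnt (originally-T cells now '.'): 15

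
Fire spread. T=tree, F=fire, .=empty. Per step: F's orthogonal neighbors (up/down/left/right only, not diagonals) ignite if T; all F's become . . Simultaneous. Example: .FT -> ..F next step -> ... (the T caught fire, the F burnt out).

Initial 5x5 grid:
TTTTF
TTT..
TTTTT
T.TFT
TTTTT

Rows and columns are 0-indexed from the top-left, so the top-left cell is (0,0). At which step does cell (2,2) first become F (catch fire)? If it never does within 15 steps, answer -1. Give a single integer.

Step 1: cell (2,2)='T' (+5 fires, +2 burnt)
Step 2: cell (2,2)='F' (+5 fires, +5 burnt)
  -> target ignites at step 2
Step 3: cell (2,2)='.' (+4 fires, +5 burnt)
Step 4: cell (2,2)='.' (+4 fires, +4 burnt)
Step 5: cell (2,2)='.' (+2 fires, +4 burnt)
Step 6: cell (2,2)='.' (+0 fires, +2 burnt)
  fire out at step 6

2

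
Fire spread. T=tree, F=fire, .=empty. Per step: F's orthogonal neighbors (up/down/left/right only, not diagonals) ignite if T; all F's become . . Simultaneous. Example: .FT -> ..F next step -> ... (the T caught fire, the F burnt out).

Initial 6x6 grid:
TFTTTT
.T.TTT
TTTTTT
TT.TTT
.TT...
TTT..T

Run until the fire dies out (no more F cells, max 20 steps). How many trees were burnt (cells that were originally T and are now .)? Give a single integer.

Answer: 25

Derivation:
Step 1: +3 fires, +1 burnt (F count now 3)
Step 2: +2 fires, +3 burnt (F count now 2)
Step 3: +5 fires, +2 burnt (F count now 5)
Step 4: +5 fires, +5 burnt (F count now 5)
Step 5: +5 fires, +5 burnt (F count now 5)
Step 6: +4 fires, +5 burnt (F count now 4)
Step 7: +1 fires, +4 burnt (F count now 1)
Step 8: +0 fires, +1 burnt (F count now 0)
Fire out after step 8
Initially T: 26, now '.': 35
Total burnt (originally-T cells now '.'): 25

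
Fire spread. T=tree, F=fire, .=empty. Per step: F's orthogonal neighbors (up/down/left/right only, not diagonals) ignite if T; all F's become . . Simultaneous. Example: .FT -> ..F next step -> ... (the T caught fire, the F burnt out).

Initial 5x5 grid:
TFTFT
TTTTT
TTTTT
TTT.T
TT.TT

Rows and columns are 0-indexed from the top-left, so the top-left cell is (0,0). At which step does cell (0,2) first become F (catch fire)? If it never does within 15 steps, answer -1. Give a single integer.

Step 1: cell (0,2)='F' (+5 fires, +2 burnt)
  -> target ignites at step 1
Step 2: cell (0,2)='.' (+5 fires, +5 burnt)
Step 3: cell (0,2)='.' (+4 fires, +5 burnt)
Step 4: cell (0,2)='.' (+4 fires, +4 burnt)
Step 5: cell (0,2)='.' (+2 fires, +4 burnt)
Step 6: cell (0,2)='.' (+1 fires, +2 burnt)
Step 7: cell (0,2)='.' (+0 fires, +1 burnt)
  fire out at step 7

1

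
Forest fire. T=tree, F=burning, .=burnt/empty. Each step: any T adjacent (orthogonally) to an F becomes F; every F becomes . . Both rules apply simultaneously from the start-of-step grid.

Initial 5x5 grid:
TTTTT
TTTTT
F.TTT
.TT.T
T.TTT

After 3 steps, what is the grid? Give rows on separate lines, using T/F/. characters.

Step 1: 1 trees catch fire, 1 burn out
  TTTTT
  FTTTT
  ..TTT
  .TT.T
  T.TTT
Step 2: 2 trees catch fire, 1 burn out
  FTTTT
  .FTTT
  ..TTT
  .TT.T
  T.TTT
Step 3: 2 trees catch fire, 2 burn out
  .FTTT
  ..FTT
  ..TTT
  .TT.T
  T.TTT

.FTTT
..FTT
..TTT
.TT.T
T.TTT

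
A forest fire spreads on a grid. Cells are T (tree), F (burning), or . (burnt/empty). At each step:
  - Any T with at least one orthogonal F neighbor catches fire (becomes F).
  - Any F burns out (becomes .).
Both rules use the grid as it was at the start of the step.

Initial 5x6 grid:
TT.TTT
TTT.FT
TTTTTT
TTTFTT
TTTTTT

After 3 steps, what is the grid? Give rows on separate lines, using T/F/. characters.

Step 1: 7 trees catch fire, 2 burn out
  TT.TFT
  TTT..F
  TTTFFT
  TTF.FT
  TTTFTT
Step 2: 8 trees catch fire, 7 burn out
  TT.F.F
  TTT...
  TTF..F
  TF...F
  TTF.FT
Step 3: 5 trees catch fire, 8 burn out
  TT....
  TTF...
  TF....
  F.....
  TF...F

TT....
TTF...
TF....
F.....
TF...F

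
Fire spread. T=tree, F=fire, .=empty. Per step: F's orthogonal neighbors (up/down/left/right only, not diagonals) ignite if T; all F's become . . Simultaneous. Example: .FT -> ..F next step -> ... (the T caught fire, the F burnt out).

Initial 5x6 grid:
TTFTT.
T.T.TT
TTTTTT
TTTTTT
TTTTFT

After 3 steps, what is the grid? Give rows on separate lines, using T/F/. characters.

Step 1: 6 trees catch fire, 2 burn out
  TF.FT.
  T.F.TT
  TTTTTT
  TTTTFT
  TTTF.F
Step 2: 7 trees catch fire, 6 burn out
  F...F.
  T...TT
  TTFTFT
  TTTF.F
  TTF...
Step 3: 7 trees catch fire, 7 burn out
  ......
  F...FT
  TF.F.F
  TTF...
  TF....

......
F...FT
TF.F.F
TTF...
TF....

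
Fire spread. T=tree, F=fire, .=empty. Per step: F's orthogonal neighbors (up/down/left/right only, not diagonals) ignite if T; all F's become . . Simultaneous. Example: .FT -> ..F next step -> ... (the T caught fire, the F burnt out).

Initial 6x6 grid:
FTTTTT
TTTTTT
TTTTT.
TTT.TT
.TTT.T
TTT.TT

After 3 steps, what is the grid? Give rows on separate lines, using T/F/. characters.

Step 1: 2 trees catch fire, 1 burn out
  .FTTTT
  FTTTTT
  TTTTT.
  TTT.TT
  .TTT.T
  TTT.TT
Step 2: 3 trees catch fire, 2 burn out
  ..FTTT
  .FTTTT
  FTTTT.
  TTT.TT
  .TTT.T
  TTT.TT
Step 3: 4 trees catch fire, 3 burn out
  ...FTT
  ..FTTT
  .FTTT.
  FTT.TT
  .TTT.T
  TTT.TT

...FTT
..FTTT
.FTTT.
FTT.TT
.TTT.T
TTT.TT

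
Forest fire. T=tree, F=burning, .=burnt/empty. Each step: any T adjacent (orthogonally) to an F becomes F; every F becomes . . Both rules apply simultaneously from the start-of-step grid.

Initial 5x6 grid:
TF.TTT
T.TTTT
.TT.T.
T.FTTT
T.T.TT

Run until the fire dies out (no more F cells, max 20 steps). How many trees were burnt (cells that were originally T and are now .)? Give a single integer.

Answer: 18

Derivation:
Step 1: +4 fires, +2 burnt (F count now 4)
Step 2: +4 fires, +4 burnt (F count now 4)
Step 3: +4 fires, +4 burnt (F count now 4)
Step 4: +3 fires, +4 burnt (F count now 3)
Step 5: +2 fires, +3 burnt (F count now 2)
Step 6: +1 fires, +2 burnt (F count now 1)
Step 7: +0 fires, +1 burnt (F count now 0)
Fire out after step 7
Initially T: 20, now '.': 28
Total burnt (originally-T cells now '.'): 18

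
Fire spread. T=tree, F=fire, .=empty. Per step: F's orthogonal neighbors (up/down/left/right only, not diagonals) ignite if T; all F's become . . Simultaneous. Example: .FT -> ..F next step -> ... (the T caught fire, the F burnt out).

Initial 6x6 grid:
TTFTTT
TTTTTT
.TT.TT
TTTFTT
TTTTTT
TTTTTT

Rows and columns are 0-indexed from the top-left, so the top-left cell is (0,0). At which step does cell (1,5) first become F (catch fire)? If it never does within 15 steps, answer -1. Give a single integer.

Step 1: cell (1,5)='T' (+6 fires, +2 burnt)
Step 2: cell (1,5)='T' (+11 fires, +6 burnt)
Step 3: cell (1,5)='T' (+10 fires, +11 burnt)
Step 4: cell (1,5)='F' (+4 fires, +10 burnt)
  -> target ignites at step 4
Step 5: cell (1,5)='.' (+1 fires, +4 burnt)
Step 6: cell (1,5)='.' (+0 fires, +1 burnt)
  fire out at step 6

4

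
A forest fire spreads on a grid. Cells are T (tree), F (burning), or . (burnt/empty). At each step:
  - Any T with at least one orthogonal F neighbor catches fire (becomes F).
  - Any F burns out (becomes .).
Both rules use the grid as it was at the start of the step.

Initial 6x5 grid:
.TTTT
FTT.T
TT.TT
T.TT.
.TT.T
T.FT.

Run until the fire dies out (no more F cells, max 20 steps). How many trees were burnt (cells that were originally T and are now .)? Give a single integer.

Step 1: +4 fires, +2 burnt (F count now 4)
Step 2: +6 fires, +4 burnt (F count now 6)
Step 3: +2 fires, +6 burnt (F count now 2)
Step 4: +2 fires, +2 burnt (F count now 2)
Step 5: +2 fires, +2 burnt (F count now 2)
Step 6: +1 fires, +2 burnt (F count now 1)
Step 7: +0 fires, +1 burnt (F count now 0)
Fire out after step 7
Initially T: 19, now '.': 28
Total burnt (originally-T cells now '.'): 17

Answer: 17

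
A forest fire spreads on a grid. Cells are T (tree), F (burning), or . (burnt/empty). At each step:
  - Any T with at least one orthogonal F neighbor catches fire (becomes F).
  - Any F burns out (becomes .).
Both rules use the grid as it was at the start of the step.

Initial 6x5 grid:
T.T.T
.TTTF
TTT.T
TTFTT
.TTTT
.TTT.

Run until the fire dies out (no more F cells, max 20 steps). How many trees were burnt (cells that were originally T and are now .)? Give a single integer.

Answer: 20

Derivation:
Step 1: +7 fires, +2 burnt (F count now 7)
Step 2: +7 fires, +7 burnt (F count now 7)
Step 3: +6 fires, +7 burnt (F count now 6)
Step 4: +0 fires, +6 burnt (F count now 0)
Fire out after step 4
Initially T: 21, now '.': 29
Total burnt (originally-T cells now '.'): 20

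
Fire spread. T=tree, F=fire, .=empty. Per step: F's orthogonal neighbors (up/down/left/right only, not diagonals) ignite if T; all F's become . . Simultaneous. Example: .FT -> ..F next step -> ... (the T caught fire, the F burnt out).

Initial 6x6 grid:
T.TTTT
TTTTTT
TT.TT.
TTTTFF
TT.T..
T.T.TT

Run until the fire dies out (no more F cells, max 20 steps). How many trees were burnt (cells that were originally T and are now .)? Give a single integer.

Step 1: +2 fires, +2 burnt (F count now 2)
Step 2: +4 fires, +2 burnt (F count now 4)
Step 3: +4 fires, +4 burnt (F count now 4)
Step 4: +6 fires, +4 burnt (F count now 6)
Step 5: +4 fires, +6 burnt (F count now 4)
Step 6: +2 fires, +4 burnt (F count now 2)
Step 7: +1 fires, +2 burnt (F count now 1)
Step 8: +0 fires, +1 burnt (F count now 0)
Fire out after step 8
Initially T: 26, now '.': 33
Total burnt (originally-T cells now '.'): 23

Answer: 23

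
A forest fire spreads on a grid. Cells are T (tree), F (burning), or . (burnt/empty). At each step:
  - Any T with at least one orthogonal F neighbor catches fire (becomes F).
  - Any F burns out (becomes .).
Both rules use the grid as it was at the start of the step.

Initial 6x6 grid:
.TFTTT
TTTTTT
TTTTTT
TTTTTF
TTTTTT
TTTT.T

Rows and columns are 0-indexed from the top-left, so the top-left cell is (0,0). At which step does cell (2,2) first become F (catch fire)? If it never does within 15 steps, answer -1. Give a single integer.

Step 1: cell (2,2)='T' (+6 fires, +2 burnt)
Step 2: cell (2,2)='F' (+9 fires, +6 burnt)
  -> target ignites at step 2
Step 3: cell (2,2)='.' (+7 fires, +9 burnt)
Step 4: cell (2,2)='.' (+4 fires, +7 burnt)
Step 5: cell (2,2)='.' (+3 fires, +4 burnt)
Step 6: cell (2,2)='.' (+2 fires, +3 burnt)
Step 7: cell (2,2)='.' (+1 fires, +2 burnt)
Step 8: cell (2,2)='.' (+0 fires, +1 burnt)
  fire out at step 8

2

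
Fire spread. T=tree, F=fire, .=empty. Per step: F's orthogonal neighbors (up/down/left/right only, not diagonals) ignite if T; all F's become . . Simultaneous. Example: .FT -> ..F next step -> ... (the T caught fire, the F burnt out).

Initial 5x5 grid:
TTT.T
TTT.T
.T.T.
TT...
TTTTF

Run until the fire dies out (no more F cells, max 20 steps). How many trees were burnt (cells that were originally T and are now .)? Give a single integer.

Answer: 13

Derivation:
Step 1: +1 fires, +1 burnt (F count now 1)
Step 2: +1 fires, +1 burnt (F count now 1)
Step 3: +1 fires, +1 burnt (F count now 1)
Step 4: +2 fires, +1 burnt (F count now 2)
Step 5: +2 fires, +2 burnt (F count now 2)
Step 6: +1 fires, +2 burnt (F count now 1)
Step 7: +3 fires, +1 burnt (F count now 3)
Step 8: +2 fires, +3 burnt (F count now 2)
Step 9: +0 fires, +2 burnt (F count now 0)
Fire out after step 9
Initially T: 16, now '.': 22
Total burnt (originally-T cells now '.'): 13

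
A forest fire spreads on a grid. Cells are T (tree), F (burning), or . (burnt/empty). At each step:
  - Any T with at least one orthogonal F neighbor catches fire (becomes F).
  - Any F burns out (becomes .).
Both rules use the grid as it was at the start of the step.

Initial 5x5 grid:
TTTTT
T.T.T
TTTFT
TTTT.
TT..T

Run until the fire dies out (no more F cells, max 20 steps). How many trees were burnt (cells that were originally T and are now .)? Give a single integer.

Answer: 18

Derivation:
Step 1: +3 fires, +1 burnt (F count now 3)
Step 2: +4 fires, +3 burnt (F count now 4)
Step 3: +4 fires, +4 burnt (F count now 4)
Step 4: +5 fires, +4 burnt (F count now 5)
Step 5: +2 fires, +5 burnt (F count now 2)
Step 6: +0 fires, +2 burnt (F count now 0)
Fire out after step 6
Initially T: 19, now '.': 24
Total burnt (originally-T cells now '.'): 18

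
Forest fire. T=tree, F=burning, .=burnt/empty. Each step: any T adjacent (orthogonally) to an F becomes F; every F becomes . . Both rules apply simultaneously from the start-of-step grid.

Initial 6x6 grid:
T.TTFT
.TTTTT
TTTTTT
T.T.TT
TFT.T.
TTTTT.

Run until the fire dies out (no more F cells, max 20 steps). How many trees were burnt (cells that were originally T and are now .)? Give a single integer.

Step 1: +6 fires, +2 burnt (F count now 6)
Step 2: +8 fires, +6 burnt (F count now 8)
Step 3: +7 fires, +8 burnt (F count now 7)
Step 4: +5 fires, +7 burnt (F count now 5)
Step 5: +0 fires, +5 burnt (F count now 0)
Fire out after step 5
Initially T: 27, now '.': 35
Total burnt (originally-T cells now '.'): 26

Answer: 26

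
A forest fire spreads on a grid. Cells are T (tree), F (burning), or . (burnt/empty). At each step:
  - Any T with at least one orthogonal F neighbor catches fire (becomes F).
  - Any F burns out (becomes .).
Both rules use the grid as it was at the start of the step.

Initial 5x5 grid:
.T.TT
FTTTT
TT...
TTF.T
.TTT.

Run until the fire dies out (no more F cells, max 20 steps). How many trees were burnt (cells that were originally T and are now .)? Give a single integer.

Answer: 14

Derivation:
Step 1: +4 fires, +2 burnt (F count now 4)
Step 2: +6 fires, +4 burnt (F count now 6)
Step 3: +1 fires, +6 burnt (F count now 1)
Step 4: +2 fires, +1 burnt (F count now 2)
Step 5: +1 fires, +2 burnt (F count now 1)
Step 6: +0 fires, +1 burnt (F count now 0)
Fire out after step 6
Initially T: 15, now '.': 24
Total burnt (originally-T cells now '.'): 14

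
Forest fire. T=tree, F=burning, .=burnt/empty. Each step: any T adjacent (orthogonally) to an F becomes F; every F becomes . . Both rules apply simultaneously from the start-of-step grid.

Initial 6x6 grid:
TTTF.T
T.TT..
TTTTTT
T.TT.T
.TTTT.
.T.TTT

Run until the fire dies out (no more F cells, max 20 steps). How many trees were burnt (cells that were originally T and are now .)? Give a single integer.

Step 1: +2 fires, +1 burnt (F count now 2)
Step 2: +3 fires, +2 burnt (F count now 3)
Step 3: +4 fires, +3 burnt (F count now 4)
Step 4: +5 fires, +4 burnt (F count now 5)
Step 5: +5 fires, +5 burnt (F count now 5)
Step 6: +3 fires, +5 burnt (F count now 3)
Step 7: +2 fires, +3 burnt (F count now 2)
Step 8: +0 fires, +2 burnt (F count now 0)
Fire out after step 8
Initially T: 25, now '.': 35
Total burnt (originally-T cells now '.'): 24

Answer: 24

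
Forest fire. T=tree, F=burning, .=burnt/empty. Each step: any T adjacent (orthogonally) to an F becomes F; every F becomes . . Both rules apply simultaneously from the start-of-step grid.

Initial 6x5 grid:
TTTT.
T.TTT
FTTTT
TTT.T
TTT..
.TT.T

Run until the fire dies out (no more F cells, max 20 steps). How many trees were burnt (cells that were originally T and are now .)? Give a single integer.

Answer: 21

Derivation:
Step 1: +3 fires, +1 burnt (F count now 3)
Step 2: +4 fires, +3 burnt (F count now 4)
Step 3: +5 fires, +4 burnt (F count now 5)
Step 4: +5 fires, +5 burnt (F count now 5)
Step 5: +4 fires, +5 burnt (F count now 4)
Step 6: +0 fires, +4 burnt (F count now 0)
Fire out after step 6
Initially T: 22, now '.': 29
Total burnt (originally-T cells now '.'): 21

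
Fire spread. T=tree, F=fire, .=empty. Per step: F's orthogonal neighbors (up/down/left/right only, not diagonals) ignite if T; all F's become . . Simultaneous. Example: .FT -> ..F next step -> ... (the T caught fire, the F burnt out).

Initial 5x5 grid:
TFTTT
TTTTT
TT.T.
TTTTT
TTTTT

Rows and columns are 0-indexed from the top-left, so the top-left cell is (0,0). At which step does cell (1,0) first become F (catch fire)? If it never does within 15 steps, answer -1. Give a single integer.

Step 1: cell (1,0)='T' (+3 fires, +1 burnt)
Step 2: cell (1,0)='F' (+4 fires, +3 burnt)
  -> target ignites at step 2
Step 3: cell (1,0)='.' (+4 fires, +4 burnt)
Step 4: cell (1,0)='.' (+5 fires, +4 burnt)
Step 5: cell (1,0)='.' (+3 fires, +5 burnt)
Step 6: cell (1,0)='.' (+2 fires, +3 burnt)
Step 7: cell (1,0)='.' (+1 fires, +2 burnt)
Step 8: cell (1,0)='.' (+0 fires, +1 burnt)
  fire out at step 8

2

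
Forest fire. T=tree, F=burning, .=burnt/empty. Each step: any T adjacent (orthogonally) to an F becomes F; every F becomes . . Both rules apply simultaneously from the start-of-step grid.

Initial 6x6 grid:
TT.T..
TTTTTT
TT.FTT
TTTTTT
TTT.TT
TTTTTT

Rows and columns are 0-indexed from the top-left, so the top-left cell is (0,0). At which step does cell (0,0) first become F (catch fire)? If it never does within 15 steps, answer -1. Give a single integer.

Step 1: cell (0,0)='T' (+3 fires, +1 burnt)
Step 2: cell (0,0)='T' (+6 fires, +3 burnt)
Step 3: cell (0,0)='T' (+6 fires, +6 burnt)
Step 4: cell (0,0)='T' (+8 fires, +6 burnt)
Step 5: cell (0,0)='F' (+6 fires, +8 burnt)
  -> target ignites at step 5
Step 6: cell (0,0)='.' (+1 fires, +6 burnt)
Step 7: cell (0,0)='.' (+0 fires, +1 burnt)
  fire out at step 7

5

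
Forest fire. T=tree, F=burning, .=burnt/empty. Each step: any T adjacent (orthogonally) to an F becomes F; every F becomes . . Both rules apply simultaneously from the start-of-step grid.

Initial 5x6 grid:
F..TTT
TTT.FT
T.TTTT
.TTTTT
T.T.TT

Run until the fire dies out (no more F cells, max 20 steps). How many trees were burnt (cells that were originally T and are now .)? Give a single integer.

Step 1: +4 fires, +2 burnt (F count now 4)
Step 2: +7 fires, +4 burnt (F count now 7)
Step 3: +5 fires, +7 burnt (F count now 5)
Step 4: +2 fires, +5 burnt (F count now 2)
Step 5: +2 fires, +2 burnt (F count now 2)
Step 6: +0 fires, +2 burnt (F count now 0)
Fire out after step 6
Initially T: 21, now '.': 29
Total burnt (originally-T cells now '.'): 20

Answer: 20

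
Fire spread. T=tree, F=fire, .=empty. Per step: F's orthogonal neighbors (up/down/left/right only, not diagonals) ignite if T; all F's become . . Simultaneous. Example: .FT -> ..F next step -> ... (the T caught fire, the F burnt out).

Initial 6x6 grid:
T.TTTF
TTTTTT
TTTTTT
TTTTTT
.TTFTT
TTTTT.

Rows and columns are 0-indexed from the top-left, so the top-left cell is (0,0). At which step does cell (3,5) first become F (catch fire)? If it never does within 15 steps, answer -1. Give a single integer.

Step 1: cell (3,5)='T' (+6 fires, +2 burnt)
Step 2: cell (3,5)='T' (+10 fires, +6 burnt)
Step 3: cell (3,5)='F' (+7 fires, +10 burnt)
  -> target ignites at step 3
Step 4: cell (3,5)='.' (+4 fires, +7 burnt)
Step 5: cell (3,5)='.' (+2 fires, +4 burnt)
Step 6: cell (3,5)='.' (+1 fires, +2 burnt)
Step 7: cell (3,5)='.' (+1 fires, +1 burnt)
Step 8: cell (3,5)='.' (+0 fires, +1 burnt)
  fire out at step 8

3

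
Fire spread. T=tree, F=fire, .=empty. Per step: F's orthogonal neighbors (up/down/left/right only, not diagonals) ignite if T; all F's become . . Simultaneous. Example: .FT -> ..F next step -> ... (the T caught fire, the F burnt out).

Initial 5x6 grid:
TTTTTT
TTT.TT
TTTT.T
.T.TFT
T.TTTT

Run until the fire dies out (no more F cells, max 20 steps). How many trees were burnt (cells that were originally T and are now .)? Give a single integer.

Answer: 23

Derivation:
Step 1: +3 fires, +1 burnt (F count now 3)
Step 2: +4 fires, +3 burnt (F count now 4)
Step 3: +3 fires, +4 burnt (F count now 3)
Step 4: +4 fires, +3 burnt (F count now 4)
Step 5: +5 fires, +4 burnt (F count now 5)
Step 6: +3 fires, +5 burnt (F count now 3)
Step 7: +1 fires, +3 burnt (F count now 1)
Step 8: +0 fires, +1 burnt (F count now 0)
Fire out after step 8
Initially T: 24, now '.': 29
Total burnt (originally-T cells now '.'): 23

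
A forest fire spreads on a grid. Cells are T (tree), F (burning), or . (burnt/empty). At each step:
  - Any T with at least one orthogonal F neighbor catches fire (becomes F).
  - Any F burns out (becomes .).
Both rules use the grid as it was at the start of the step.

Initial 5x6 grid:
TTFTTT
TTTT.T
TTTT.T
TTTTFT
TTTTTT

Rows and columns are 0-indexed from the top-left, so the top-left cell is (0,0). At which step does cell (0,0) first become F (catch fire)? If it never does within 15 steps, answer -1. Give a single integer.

Step 1: cell (0,0)='T' (+6 fires, +2 burnt)
Step 2: cell (0,0)='F' (+10 fires, +6 burnt)
  -> target ignites at step 2
Step 3: cell (0,0)='.' (+6 fires, +10 burnt)
Step 4: cell (0,0)='.' (+3 fires, +6 burnt)
Step 5: cell (0,0)='.' (+1 fires, +3 burnt)
Step 6: cell (0,0)='.' (+0 fires, +1 burnt)
  fire out at step 6

2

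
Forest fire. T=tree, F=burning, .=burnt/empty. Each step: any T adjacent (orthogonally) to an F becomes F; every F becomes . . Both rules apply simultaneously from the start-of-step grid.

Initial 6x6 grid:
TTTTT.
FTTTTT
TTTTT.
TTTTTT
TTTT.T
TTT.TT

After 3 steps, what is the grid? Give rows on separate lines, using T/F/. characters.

Step 1: 3 trees catch fire, 1 burn out
  FTTTT.
  .FTTTT
  FTTTT.
  TTTTTT
  TTTT.T
  TTT.TT
Step 2: 4 trees catch fire, 3 burn out
  .FTTT.
  ..FTTT
  .FTTT.
  FTTTTT
  TTTT.T
  TTT.TT
Step 3: 5 trees catch fire, 4 burn out
  ..FTT.
  ...FTT
  ..FTT.
  .FTTTT
  FTTT.T
  TTT.TT

..FTT.
...FTT
..FTT.
.FTTTT
FTTT.T
TTT.TT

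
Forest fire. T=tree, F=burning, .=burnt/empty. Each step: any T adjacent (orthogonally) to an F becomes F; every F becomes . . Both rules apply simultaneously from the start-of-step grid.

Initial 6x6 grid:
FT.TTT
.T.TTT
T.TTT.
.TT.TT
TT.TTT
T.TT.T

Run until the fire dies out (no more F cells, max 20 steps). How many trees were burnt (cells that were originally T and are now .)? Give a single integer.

Answer: 2

Derivation:
Step 1: +1 fires, +1 burnt (F count now 1)
Step 2: +1 fires, +1 burnt (F count now 1)
Step 3: +0 fires, +1 burnt (F count now 0)
Fire out after step 3
Initially T: 25, now '.': 13
Total burnt (originally-T cells now '.'): 2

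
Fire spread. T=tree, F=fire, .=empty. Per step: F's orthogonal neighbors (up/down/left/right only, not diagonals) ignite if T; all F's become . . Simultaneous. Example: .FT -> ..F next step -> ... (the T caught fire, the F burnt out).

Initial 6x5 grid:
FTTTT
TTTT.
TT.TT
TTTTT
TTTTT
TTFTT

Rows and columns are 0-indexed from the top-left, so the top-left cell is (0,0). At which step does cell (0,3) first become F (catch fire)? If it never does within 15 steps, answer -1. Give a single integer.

Step 1: cell (0,3)='T' (+5 fires, +2 burnt)
Step 2: cell (0,3)='T' (+8 fires, +5 burnt)
Step 3: cell (0,3)='F' (+8 fires, +8 burnt)
  -> target ignites at step 3
Step 4: cell (0,3)='.' (+4 fires, +8 burnt)
Step 5: cell (0,3)='.' (+1 fires, +4 burnt)
Step 6: cell (0,3)='.' (+0 fires, +1 burnt)
  fire out at step 6

3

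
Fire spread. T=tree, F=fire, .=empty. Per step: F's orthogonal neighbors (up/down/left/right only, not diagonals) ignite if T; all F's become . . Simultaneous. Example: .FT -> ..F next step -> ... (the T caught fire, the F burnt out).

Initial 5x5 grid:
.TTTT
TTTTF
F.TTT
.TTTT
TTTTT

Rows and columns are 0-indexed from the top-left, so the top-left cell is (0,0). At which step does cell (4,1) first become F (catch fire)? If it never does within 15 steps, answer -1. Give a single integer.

Step 1: cell (4,1)='T' (+4 fires, +2 burnt)
Step 2: cell (4,1)='T' (+5 fires, +4 burnt)
Step 3: cell (4,1)='T' (+5 fires, +5 burnt)
Step 4: cell (4,1)='T' (+2 fires, +5 burnt)
Step 5: cell (4,1)='T' (+2 fires, +2 burnt)
Step 6: cell (4,1)='F' (+1 fires, +2 burnt)
  -> target ignites at step 6
Step 7: cell (4,1)='.' (+1 fires, +1 burnt)
Step 8: cell (4,1)='.' (+0 fires, +1 burnt)
  fire out at step 8

6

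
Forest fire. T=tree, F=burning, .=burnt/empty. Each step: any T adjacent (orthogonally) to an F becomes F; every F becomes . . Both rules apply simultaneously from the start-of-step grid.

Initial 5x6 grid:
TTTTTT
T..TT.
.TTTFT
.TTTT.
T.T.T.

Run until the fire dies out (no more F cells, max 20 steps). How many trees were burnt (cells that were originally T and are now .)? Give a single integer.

Answer: 19

Derivation:
Step 1: +4 fires, +1 burnt (F count now 4)
Step 2: +5 fires, +4 burnt (F count now 5)
Step 3: +4 fires, +5 burnt (F count now 4)
Step 4: +3 fires, +4 burnt (F count now 3)
Step 5: +1 fires, +3 burnt (F count now 1)
Step 6: +1 fires, +1 burnt (F count now 1)
Step 7: +1 fires, +1 burnt (F count now 1)
Step 8: +0 fires, +1 burnt (F count now 0)
Fire out after step 8
Initially T: 20, now '.': 29
Total burnt (originally-T cells now '.'): 19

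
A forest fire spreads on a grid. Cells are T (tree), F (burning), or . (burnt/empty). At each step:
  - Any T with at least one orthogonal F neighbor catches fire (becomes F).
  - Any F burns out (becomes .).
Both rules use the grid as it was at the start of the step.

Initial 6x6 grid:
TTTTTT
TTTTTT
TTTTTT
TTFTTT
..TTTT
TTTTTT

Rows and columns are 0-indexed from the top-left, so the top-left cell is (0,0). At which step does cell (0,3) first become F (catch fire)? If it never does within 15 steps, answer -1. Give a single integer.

Step 1: cell (0,3)='T' (+4 fires, +1 burnt)
Step 2: cell (0,3)='T' (+7 fires, +4 burnt)
Step 3: cell (0,3)='T' (+9 fires, +7 burnt)
Step 4: cell (0,3)='F' (+8 fires, +9 burnt)
  -> target ignites at step 4
Step 5: cell (0,3)='.' (+4 fires, +8 burnt)
Step 6: cell (0,3)='.' (+1 fires, +4 burnt)
Step 7: cell (0,3)='.' (+0 fires, +1 burnt)
  fire out at step 7

4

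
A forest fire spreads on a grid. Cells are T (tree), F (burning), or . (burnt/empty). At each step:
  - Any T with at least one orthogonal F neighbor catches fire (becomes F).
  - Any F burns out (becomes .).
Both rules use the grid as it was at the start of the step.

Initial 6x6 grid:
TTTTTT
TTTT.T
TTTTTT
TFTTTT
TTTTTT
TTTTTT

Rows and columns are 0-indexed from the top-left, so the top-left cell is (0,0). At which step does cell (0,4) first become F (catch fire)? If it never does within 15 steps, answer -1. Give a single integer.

Step 1: cell (0,4)='T' (+4 fires, +1 burnt)
Step 2: cell (0,4)='T' (+7 fires, +4 burnt)
Step 3: cell (0,4)='T' (+8 fires, +7 burnt)
Step 4: cell (0,4)='T' (+7 fires, +8 burnt)
Step 5: cell (0,4)='T' (+4 fires, +7 burnt)
Step 6: cell (0,4)='F' (+3 fires, +4 burnt)
  -> target ignites at step 6
Step 7: cell (0,4)='.' (+1 fires, +3 burnt)
Step 8: cell (0,4)='.' (+0 fires, +1 burnt)
  fire out at step 8

6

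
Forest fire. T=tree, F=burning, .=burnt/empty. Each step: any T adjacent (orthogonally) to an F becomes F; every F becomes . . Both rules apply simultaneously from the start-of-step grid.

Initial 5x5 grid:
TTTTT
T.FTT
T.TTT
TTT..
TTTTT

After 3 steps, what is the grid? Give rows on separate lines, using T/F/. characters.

Step 1: 3 trees catch fire, 1 burn out
  TTFTT
  T..FT
  T.FTT
  TTT..
  TTTTT
Step 2: 5 trees catch fire, 3 burn out
  TF.FT
  T...F
  T..FT
  TTF..
  TTTTT
Step 3: 5 trees catch fire, 5 burn out
  F...F
  T....
  T...F
  TF...
  TTFTT

F...F
T....
T...F
TF...
TTFTT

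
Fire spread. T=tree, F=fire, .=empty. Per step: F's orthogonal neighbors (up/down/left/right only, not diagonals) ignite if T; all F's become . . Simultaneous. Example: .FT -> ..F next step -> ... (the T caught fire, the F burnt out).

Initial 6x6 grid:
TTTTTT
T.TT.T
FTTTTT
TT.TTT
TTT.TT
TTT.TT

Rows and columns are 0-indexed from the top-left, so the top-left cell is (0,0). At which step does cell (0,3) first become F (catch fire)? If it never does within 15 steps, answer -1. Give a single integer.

Step 1: cell (0,3)='T' (+3 fires, +1 burnt)
Step 2: cell (0,3)='T' (+4 fires, +3 burnt)
Step 3: cell (0,3)='T' (+5 fires, +4 burnt)
Step 4: cell (0,3)='T' (+6 fires, +5 burnt)
Step 5: cell (0,3)='F' (+4 fires, +6 burnt)
  -> target ignites at step 5
Step 6: cell (0,3)='.' (+4 fires, +4 burnt)
Step 7: cell (0,3)='.' (+3 fires, +4 burnt)
Step 8: cell (0,3)='.' (+1 fires, +3 burnt)
Step 9: cell (0,3)='.' (+0 fires, +1 burnt)
  fire out at step 9

5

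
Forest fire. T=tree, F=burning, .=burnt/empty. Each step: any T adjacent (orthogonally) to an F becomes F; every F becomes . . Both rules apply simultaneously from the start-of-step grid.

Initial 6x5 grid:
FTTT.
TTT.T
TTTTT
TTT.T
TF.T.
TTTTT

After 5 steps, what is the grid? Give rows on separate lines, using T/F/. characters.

Step 1: 5 trees catch fire, 2 burn out
  .FTT.
  FTT.T
  TTTTT
  TFT.T
  F..T.
  TFTTT
Step 2: 8 trees catch fire, 5 burn out
  ..FT.
  .FT.T
  FFTTT
  F.F.T
  ...T.
  F.FTT
Step 3: 4 trees catch fire, 8 burn out
  ...F.
  ..F.T
  ..FTT
  ....T
  ...T.
  ...FT
Step 4: 3 trees catch fire, 4 burn out
  .....
  ....T
  ...FT
  ....T
  ...F.
  ....F
Step 5: 1 trees catch fire, 3 burn out
  .....
  ....T
  ....F
  ....T
  .....
  .....

.....
....T
....F
....T
.....
.....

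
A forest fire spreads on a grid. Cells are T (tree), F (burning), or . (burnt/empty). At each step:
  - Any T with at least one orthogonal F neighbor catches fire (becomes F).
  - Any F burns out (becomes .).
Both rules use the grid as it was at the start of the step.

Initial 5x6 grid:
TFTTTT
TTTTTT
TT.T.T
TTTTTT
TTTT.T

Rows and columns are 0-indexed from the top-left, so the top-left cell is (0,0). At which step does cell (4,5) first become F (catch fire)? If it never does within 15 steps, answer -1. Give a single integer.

Step 1: cell (4,5)='T' (+3 fires, +1 burnt)
Step 2: cell (4,5)='T' (+4 fires, +3 burnt)
Step 3: cell (4,5)='T' (+4 fires, +4 burnt)
Step 4: cell (4,5)='T' (+6 fires, +4 burnt)
Step 5: cell (4,5)='T' (+4 fires, +6 burnt)
Step 6: cell (4,5)='T' (+3 fires, +4 burnt)
Step 7: cell (4,5)='T' (+1 fires, +3 burnt)
Step 8: cell (4,5)='F' (+1 fires, +1 burnt)
  -> target ignites at step 8
Step 9: cell (4,5)='.' (+0 fires, +1 burnt)
  fire out at step 9

8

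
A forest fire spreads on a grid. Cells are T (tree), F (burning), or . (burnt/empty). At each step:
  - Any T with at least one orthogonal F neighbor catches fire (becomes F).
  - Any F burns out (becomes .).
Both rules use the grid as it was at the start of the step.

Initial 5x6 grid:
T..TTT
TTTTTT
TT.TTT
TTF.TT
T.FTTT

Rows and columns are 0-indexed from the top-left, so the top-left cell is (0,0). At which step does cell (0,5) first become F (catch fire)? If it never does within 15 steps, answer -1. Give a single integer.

Step 1: cell (0,5)='T' (+2 fires, +2 burnt)
Step 2: cell (0,5)='T' (+3 fires, +2 burnt)
Step 3: cell (0,5)='T' (+5 fires, +3 burnt)
Step 4: cell (0,5)='T' (+4 fires, +5 burnt)
Step 5: cell (0,5)='T' (+5 fires, +4 burnt)
Step 6: cell (0,5)='T' (+3 fires, +5 burnt)
Step 7: cell (0,5)='F' (+1 fires, +3 burnt)
  -> target ignites at step 7
Step 8: cell (0,5)='.' (+0 fires, +1 burnt)
  fire out at step 8

7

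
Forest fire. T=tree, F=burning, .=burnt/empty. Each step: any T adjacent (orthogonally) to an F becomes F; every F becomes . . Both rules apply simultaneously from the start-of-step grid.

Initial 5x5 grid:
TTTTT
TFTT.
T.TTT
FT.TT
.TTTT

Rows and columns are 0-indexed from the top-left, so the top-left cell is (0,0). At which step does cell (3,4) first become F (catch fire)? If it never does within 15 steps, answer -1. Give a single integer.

Step 1: cell (3,4)='T' (+5 fires, +2 burnt)
Step 2: cell (3,4)='T' (+5 fires, +5 burnt)
Step 3: cell (3,4)='T' (+3 fires, +5 burnt)
Step 4: cell (3,4)='T' (+4 fires, +3 burnt)
Step 5: cell (3,4)='F' (+2 fires, +4 burnt)
  -> target ignites at step 5
Step 6: cell (3,4)='.' (+0 fires, +2 burnt)
  fire out at step 6

5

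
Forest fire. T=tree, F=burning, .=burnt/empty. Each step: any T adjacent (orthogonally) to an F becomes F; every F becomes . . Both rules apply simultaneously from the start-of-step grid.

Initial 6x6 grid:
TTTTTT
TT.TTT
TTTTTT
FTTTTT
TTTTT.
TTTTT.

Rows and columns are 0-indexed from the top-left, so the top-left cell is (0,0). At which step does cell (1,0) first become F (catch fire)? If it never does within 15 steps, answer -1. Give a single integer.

Step 1: cell (1,0)='T' (+3 fires, +1 burnt)
Step 2: cell (1,0)='F' (+5 fires, +3 burnt)
  -> target ignites at step 2
Step 3: cell (1,0)='.' (+6 fires, +5 burnt)
Step 4: cell (1,0)='.' (+5 fires, +6 burnt)
Step 5: cell (1,0)='.' (+6 fires, +5 burnt)
Step 6: cell (1,0)='.' (+4 fires, +6 burnt)
Step 7: cell (1,0)='.' (+2 fires, +4 burnt)
Step 8: cell (1,0)='.' (+1 fires, +2 burnt)
Step 9: cell (1,0)='.' (+0 fires, +1 burnt)
  fire out at step 9

2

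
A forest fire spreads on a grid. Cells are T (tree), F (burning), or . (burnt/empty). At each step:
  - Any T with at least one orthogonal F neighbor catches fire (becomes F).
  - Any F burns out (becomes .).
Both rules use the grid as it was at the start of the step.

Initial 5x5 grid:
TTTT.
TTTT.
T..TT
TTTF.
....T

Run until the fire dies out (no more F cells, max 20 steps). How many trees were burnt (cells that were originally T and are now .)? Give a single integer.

Answer: 14

Derivation:
Step 1: +2 fires, +1 burnt (F count now 2)
Step 2: +3 fires, +2 burnt (F count now 3)
Step 3: +3 fires, +3 burnt (F count now 3)
Step 4: +3 fires, +3 burnt (F count now 3)
Step 5: +2 fires, +3 burnt (F count now 2)
Step 6: +1 fires, +2 burnt (F count now 1)
Step 7: +0 fires, +1 burnt (F count now 0)
Fire out after step 7
Initially T: 15, now '.': 24
Total burnt (originally-T cells now '.'): 14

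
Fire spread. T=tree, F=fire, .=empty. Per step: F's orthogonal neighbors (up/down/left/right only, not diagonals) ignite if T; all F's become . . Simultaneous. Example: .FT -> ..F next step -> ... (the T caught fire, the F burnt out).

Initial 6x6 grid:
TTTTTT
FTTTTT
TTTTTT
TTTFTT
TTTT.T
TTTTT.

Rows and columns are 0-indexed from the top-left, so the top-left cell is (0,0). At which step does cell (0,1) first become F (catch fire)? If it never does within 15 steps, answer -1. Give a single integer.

Step 1: cell (0,1)='T' (+7 fires, +2 burnt)
Step 2: cell (0,1)='F' (+11 fires, +7 burnt)
  -> target ignites at step 2
Step 3: cell (0,1)='.' (+9 fires, +11 burnt)
Step 4: cell (0,1)='.' (+4 fires, +9 burnt)
Step 5: cell (0,1)='.' (+1 fires, +4 burnt)
Step 6: cell (0,1)='.' (+0 fires, +1 burnt)
  fire out at step 6

2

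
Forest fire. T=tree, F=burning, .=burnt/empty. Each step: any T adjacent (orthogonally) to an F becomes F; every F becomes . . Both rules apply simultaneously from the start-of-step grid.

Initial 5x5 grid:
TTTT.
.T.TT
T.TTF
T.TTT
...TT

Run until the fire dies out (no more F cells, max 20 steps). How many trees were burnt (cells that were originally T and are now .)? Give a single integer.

Answer: 14

Derivation:
Step 1: +3 fires, +1 burnt (F count now 3)
Step 2: +4 fires, +3 burnt (F count now 4)
Step 3: +3 fires, +4 burnt (F count now 3)
Step 4: +1 fires, +3 burnt (F count now 1)
Step 5: +1 fires, +1 burnt (F count now 1)
Step 6: +2 fires, +1 burnt (F count now 2)
Step 7: +0 fires, +2 burnt (F count now 0)
Fire out after step 7
Initially T: 16, now '.': 23
Total burnt (originally-T cells now '.'): 14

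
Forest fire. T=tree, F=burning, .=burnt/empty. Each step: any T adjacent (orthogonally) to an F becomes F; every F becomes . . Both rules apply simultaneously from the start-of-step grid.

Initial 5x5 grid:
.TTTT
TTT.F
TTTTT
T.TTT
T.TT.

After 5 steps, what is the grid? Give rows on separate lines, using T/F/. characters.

Step 1: 2 trees catch fire, 1 burn out
  .TTTF
  TTT..
  TTTTF
  T.TTT
  T.TT.
Step 2: 3 trees catch fire, 2 burn out
  .TTF.
  TTT..
  TTTF.
  T.TTF
  T.TT.
Step 3: 3 trees catch fire, 3 burn out
  .TF..
  TTT..
  TTF..
  T.TF.
  T.TT.
Step 4: 5 trees catch fire, 3 burn out
  .F...
  TTF..
  TF...
  T.F..
  T.TF.
Step 5: 3 trees catch fire, 5 burn out
  .....
  TF...
  F....
  T....
  T.F..

.....
TF...
F....
T....
T.F..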